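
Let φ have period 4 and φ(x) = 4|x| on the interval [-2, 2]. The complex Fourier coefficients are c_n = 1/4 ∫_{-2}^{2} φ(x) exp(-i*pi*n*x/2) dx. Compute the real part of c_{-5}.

-16/(25*pi**2)

Since φ is real-valued, Re(c_{-5}) = 1/4 ∫_{-2}^{2} φ(x) cos(-5*pi*x/2) dx = a_{5}/2.
φ is even and cos(-5*pi*x/2) is even, so the integrand is even: ∫_{-2}^{2} φ(x) cos(-5*pi*x/2) dx = 2∫_0^{2} φ(x) cos(-5*pi*x/2) dx.
Integrating by parts (boundary term plus one more integral), an antiderivative of (4*x) cos(-5*pi*x/2) is 8*x*sin(5*pi*x/2)/(5*pi) + 16*cos(5*pi*x/2)/(25*pi**2); evaluating from 0 to 2: ∫_{0}^{2} (4*x) cos(-5*pi*x/2) dx = (-16/(25*pi**2)) - (16/(25*pi**2)) = -32/(25*pi**2).
So ∫_{-2}^{2} φ(x) cos(-5*pi*x/2) dx = -64/(25*pi**2).
Hence Re(c_{-5}) = (1/4)·(-64/(25*pi**2)) = -16/(25*pi**2).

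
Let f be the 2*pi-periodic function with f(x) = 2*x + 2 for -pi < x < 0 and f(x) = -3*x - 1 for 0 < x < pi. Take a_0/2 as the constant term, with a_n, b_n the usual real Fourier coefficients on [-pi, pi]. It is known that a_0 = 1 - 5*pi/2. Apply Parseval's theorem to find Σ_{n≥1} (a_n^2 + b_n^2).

9/2 + 3*pi/2 + 29*pi**2/24

Parseval: a_0^2/2 + Σ_{n≥1} (a_n^2+b_n^2) = 1/pi ∫_{-pi}^{pi} f(x)^2 dx = -pi + 5 + 13*pi**2/3.
Subtract a_0^2/2 = (2 - 5*pi)**2/8: Σ (a_n^2+b_n^2) = 9/2 + 3*pi/2 + 29*pi**2/24.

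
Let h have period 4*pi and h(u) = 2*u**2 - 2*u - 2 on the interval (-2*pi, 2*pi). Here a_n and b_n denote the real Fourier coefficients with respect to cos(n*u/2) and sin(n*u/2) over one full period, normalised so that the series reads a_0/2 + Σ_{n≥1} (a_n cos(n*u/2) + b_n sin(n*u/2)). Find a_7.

a_7 = (1/(2*pi)) ∫_{-2*pi}^{2*pi} h(u) cos(7*u/2) du.
Integrating by parts twice (tabular method), an antiderivative of (2*u**2 - 2*u - 2) cos(7*u/2) is 4*u**2*sin(7*u/2)/7 - 4*u*sin(7*u/2)/7 + 16*u*cos(7*u/2)/49 - 228*sin(7*u/2)/343 - 8*cos(7*u/2)/49; evaluating from -2*pi to 2*pi: ∫_{-2*pi}^{2*pi} (2*u**2 - 2*u - 2) cos(7*u/2) du = (8/49 - 32*pi/49) - (8/49 + 32*pi/49) = -64*pi/49.
Hence a_7 = (1/(2*pi))·(-64*pi/49) = -32/49.

-32/49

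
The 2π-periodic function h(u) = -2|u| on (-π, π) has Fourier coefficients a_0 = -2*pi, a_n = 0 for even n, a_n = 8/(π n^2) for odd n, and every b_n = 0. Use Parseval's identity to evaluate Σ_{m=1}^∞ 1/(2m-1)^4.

pi**4/96

Parseval: a_0^2/2 + Σ a_n^2 = (1/π) ∫_{-π}^{π} h(u)^2 du = 8*pi**2/3.
Subtract a_0^2/2 = 2*pi**2: Σ a_n^2 = 2*pi**2/3.
Only odd n contribute, with a_n^2 = 64/(π^2 n^4), so Σ_{m≥1} 1/(2m-1)^4 = π^2·(2*pi**2/3)/64 = pi**4/96.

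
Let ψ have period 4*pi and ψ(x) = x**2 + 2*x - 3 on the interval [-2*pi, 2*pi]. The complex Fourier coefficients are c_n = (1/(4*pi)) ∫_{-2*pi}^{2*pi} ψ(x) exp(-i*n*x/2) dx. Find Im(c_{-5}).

Since ψ is real-valued, Im(c_{-5}) = -(1/(4*pi)) ∫_{-2*pi}^{2*pi} ψ(x) sin(-5*x/2) dx = b_{5}/2.
Integrating by parts twice (tabular method), an antiderivative of (x**2 + 2*x - 3) sin(-5*x/2) is 2*x**2*cos(5*x/2)/5 - 8*x*sin(5*x/2)/25 + 4*x*cos(5*x/2)/5 - 8*sin(5*x/2)/25 - 166*cos(5*x/2)/125; evaluating from -2*pi to 2*pi: ∫_{-2*pi}^{2*pi} (x**2 + 2*x - 3) sin(-5*x/2) dx = (-8*pi**2/5 - 8*pi/5 + 166/125) - (-8*pi**2/5 + 166/125 + 8*pi/5) = -16*pi/5.
Hence Im(c_{-5}) = (-1/(4*pi))·(-16*pi/5) = 4/5.

4/5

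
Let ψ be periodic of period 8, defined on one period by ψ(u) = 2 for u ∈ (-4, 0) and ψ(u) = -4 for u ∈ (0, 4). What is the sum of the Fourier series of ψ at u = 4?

u = 4 differs from u = -4 by 1 full period(s), and the series is 8-periodic.
At u = -4 the one-sided limits are ψ(-4^-) = -4 and ψ(-4^+) = 2.
By Dirichlet's theorem the series converges to their average, [(-4) + (2)]/2 = -1.

-1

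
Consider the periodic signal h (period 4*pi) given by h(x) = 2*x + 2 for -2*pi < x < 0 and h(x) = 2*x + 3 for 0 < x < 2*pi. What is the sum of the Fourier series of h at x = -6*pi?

5/2

x = -6*pi differs from x = -2*pi by -1 full period(s), and the series is 4*pi-periodic.
At x = -2*pi the one-sided limits are h(-2*pi^-) = 3 + 4*pi and h(-2*pi^+) = 2 - 4*pi.
By Dirichlet's theorem the series converges to their average, [(3 + 4*pi) + (2 - 4*pi)]/2 = 5/2.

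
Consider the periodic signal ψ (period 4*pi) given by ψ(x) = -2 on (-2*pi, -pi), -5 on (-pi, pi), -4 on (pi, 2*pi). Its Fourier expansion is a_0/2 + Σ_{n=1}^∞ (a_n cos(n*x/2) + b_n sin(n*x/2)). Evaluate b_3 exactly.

-2/(3*pi)

b_3 = (1/(2*pi)) ∫_{-2*pi}^{2*pi} ψ(x) sin(3*x/2) dx.
Split the integral at the breakpoints.
Directly, an antiderivative of (-2) sin(3*x/2) is 4*cos(3*x/2)/3; evaluating from -2*pi to -pi: ∫_{-2*pi}^{-pi} (-2) sin(3*x/2) dx = (0) - (-4/3) = 4/3.
Directly, an antiderivative of (-5) sin(3*x/2) is 10*cos(3*x/2)/3; evaluating from -pi to pi: ∫_{-pi}^{pi} (-5) sin(3*x/2) dx = (0) - (0) = 0.
Directly, an antiderivative of (-4) sin(3*x/2) is 8*cos(3*x/2)/3; evaluating from pi to 2*pi: ∫_{pi}^{2*pi} (-4) sin(3*x/2) dx = (-8/3) - (0) = -8/3.
Summing the pieces and multiplying by (1/(2*pi)) gives b_3 = -2/(3*pi).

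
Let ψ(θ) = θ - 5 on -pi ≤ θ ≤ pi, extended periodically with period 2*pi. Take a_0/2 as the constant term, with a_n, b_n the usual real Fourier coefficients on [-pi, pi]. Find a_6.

0

a_6 = 1/pi ∫_{-pi}^{pi} ψ(θ) cos(6*θ) dθ.
Integrating by parts (boundary term plus one more integral), an antiderivative of (θ - 5) cos(6*θ) is θ*sin(6*θ)/6 - 5*sin(6*θ)/6 + cos(6*θ)/36; evaluating from -pi to pi: ∫_{-pi}^{pi} (θ - 5) cos(6*θ) dθ = (1/36) - (1/36) = 0.
Hence a_6 = (1/pi)·(0) = 0.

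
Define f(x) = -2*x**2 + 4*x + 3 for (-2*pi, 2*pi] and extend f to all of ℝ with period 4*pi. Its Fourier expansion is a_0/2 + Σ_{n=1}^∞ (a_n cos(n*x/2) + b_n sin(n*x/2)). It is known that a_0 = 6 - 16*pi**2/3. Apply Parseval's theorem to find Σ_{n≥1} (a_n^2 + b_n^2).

Parseval: a_0^2/2 + Σ_{n≥1} (a_n^2+b_n^2) = (1/(2*pi)) ∫_{-2*pi}^{2*pi} f(x)^2 dx = 18 + 32*pi**2/3 + 128*pi**4/5.
Subtract a_0^2/2 = 2*(9 - 8*pi**2)**2/9: Σ (a_n^2+b_n^2) = 128*pi**2*(15 + 4*pi**2)/45.

128*pi**2*(15 + 4*pi**2)/45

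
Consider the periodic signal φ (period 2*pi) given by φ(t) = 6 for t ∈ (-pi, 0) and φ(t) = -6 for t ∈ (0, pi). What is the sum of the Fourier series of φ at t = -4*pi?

t = -4*pi differs from t = 0 by -2 full period(s), and the series is 2*pi-periodic.
At t = 0 the one-sided limits are φ(0^-) = 6 and φ(0^+) = -6.
By Dirichlet's theorem the series converges to their average, [(6) + (-6)]/2 = 0.

0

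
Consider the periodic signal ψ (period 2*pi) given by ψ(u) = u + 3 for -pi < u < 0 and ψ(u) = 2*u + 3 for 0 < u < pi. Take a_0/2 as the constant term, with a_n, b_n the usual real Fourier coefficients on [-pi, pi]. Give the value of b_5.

b_5 = 1/pi ∫_{-pi}^{pi} ψ(u) sin(5*u) du.
Split the integral at the breakpoints.
Integrating by parts (boundary term plus one more integral), an antiderivative of (u + 3) sin(5*u) is -u*cos(5*u)/5 + sin(5*u)/25 - 3*cos(5*u)/5; evaluating from -pi to 0: ∫_{-pi}^{0} (u + 3) sin(5*u) du = (-3/5) - (3/5 - pi/5) = -6/5 + pi/5.
Integrating by parts (boundary term plus one more integral), an antiderivative of (2*u + 3) sin(5*u) is -2*u*cos(5*u)/5 + 2*sin(5*u)/25 - 3*cos(5*u)/5; evaluating from 0 to pi: ∫_{0}^{pi} (2*u + 3) sin(5*u) du = (3/5 + 2*pi/5) - (-3/5) = 6/5 + 2*pi/5.
Summing the pieces and multiplying by (1/pi) gives b_5 = 3/5.

3/5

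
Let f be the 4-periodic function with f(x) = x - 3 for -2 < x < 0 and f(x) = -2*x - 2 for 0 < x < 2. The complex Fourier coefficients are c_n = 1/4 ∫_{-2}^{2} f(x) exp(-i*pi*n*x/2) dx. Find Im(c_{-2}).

1/(2*pi)

Since f is real-valued, Im(c_{-2}) = -1/4 ∫_{-2}^{2} f(x) sin(-pi*x) dx = b_{2}/2.
Split the integral at the breakpoints.
Integrating by parts (boundary term plus one more integral), an antiderivative of (x - 3) sin(-pi*x) is x*cos(pi*x)/pi - sin(pi*x)/pi**2 - 3*cos(pi*x)/pi; evaluating from -2 to 0: ∫_{-2}^{0} (x - 3) sin(-pi*x) dx = (-3/pi) - (-5/pi) = 2/pi.
Integrating by parts (boundary term plus one more integral), an antiderivative of (-2*x - 2) sin(-pi*x) is -2*x*cos(pi*x)/pi + 2*sin(pi*x)/pi**2 - 2*cos(pi*x)/pi; evaluating from 0 to 2: ∫_{0}^{2} (-2*x - 2) sin(-pi*x) dx = (-6/pi) - (-2/pi) = -4/pi.
So ∫_{-2}^{2} f(x) sin(-pi*x) dx = -2/pi.
Hence Im(c_{-2}) = (-1/4)·(-2/pi) = 1/(2*pi).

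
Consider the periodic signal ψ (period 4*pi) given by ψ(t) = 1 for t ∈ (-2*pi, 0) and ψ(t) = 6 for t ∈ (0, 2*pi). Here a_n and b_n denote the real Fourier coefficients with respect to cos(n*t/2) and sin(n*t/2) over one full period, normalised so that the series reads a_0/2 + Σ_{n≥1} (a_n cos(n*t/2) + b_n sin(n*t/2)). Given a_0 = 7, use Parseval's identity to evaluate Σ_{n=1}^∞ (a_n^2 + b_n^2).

25/2

Parseval: a_0^2/2 + Σ_{n≥1} (a_n^2+b_n^2) = (1/(2*pi)) ∫_{-2*pi}^{2*pi} ψ(t)^2 dt = 37.
Subtract a_0^2/2 = 49/2: Σ (a_n^2+b_n^2) = 25/2.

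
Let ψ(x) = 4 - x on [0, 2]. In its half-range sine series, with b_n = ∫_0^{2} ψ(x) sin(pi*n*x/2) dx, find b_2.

b_2 = ∫_0^{2} (4 - x) sin(pi*x) dx.
Integrating by parts (boundary term plus one more integral), an antiderivative of (4 - x) sin(pi*x) is x*cos(pi*x)/pi - sin(pi*x)/pi**2 - 4*cos(pi*x)/pi; evaluating from 0 to 2: ∫_{0}^{2} (4 - x) sin(pi*x) dx = (-2/pi) - (-4/pi) = 2/pi.
Hence b_2 = 2/pi.

2/pi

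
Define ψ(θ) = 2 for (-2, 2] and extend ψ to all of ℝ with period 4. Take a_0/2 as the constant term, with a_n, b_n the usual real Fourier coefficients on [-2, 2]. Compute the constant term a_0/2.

2

a_0 = 1/2 ∫_{-2}^{2} ψ(θ) dθ = 1/2 · (8) = 4.
So the constant term a_0/2 = 2.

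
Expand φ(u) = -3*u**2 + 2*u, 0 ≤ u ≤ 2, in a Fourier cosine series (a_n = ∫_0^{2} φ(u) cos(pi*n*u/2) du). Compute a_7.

32/(49*pi**2)

a_7 = ∫_0^{2} (-3*u**2 + 2*u) cos(7*pi*u/2) du.
Integrating by parts twice (tabular method), an antiderivative of (-3*u**2 + 2*u) cos(7*pi*u/2) is -6*u**2*sin(7*pi*u/2)/(7*pi) + 4*u*sin(7*pi*u/2)/(7*pi) - 24*u*cos(7*pi*u/2)/(49*pi**2) + 48*sin(7*pi*u/2)/(343*pi**3) + 8*cos(7*pi*u/2)/(49*pi**2); evaluating from 0 to 2: ∫_{0}^{2} (-3*u**2 + 2*u) cos(7*pi*u/2) du = (40/(49*pi**2)) - (8/(49*pi**2)) = 32/(49*pi**2).
Hence a_7 = 32/(49*pi**2).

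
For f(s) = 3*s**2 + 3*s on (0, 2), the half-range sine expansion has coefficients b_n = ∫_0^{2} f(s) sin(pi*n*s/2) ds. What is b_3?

-32/(9*pi**3) + 12/pi

b_3 = ∫_0^{2} (3*s**2 + 3*s) sin(3*pi*s/2) ds.
Integrating by parts twice (tabular method), an antiderivative of (3*s**2 + 3*s) sin(3*pi*s/2) is -2*s**2*cos(3*pi*s/2)/pi + 8*s*sin(3*pi*s/2)/(3*pi**2) - 2*s*cos(3*pi*s/2)/pi + 4*sin(3*pi*s/2)/(3*pi**2) + 16*cos(3*pi*s/2)/(9*pi**3); evaluating from 0 to 2: ∫_{0}^{2} (3*s**2 + 3*s) sin(3*pi*s/2) ds = (-16/(9*pi**3) + 12/pi) - (16/(9*pi**3)) = -32/(9*pi**3) + 12/pi.
Hence b_3 = -32/(9*pi**3) + 12/pi.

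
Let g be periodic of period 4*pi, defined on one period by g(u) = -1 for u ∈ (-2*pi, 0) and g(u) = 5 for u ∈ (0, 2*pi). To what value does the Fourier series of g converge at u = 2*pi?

At u = 2*pi the one-sided limits are g(2*pi^-) = 5 and g(2*pi^+) = -1.
By Dirichlet's theorem the series converges to their average, [(5) + (-1)]/2 = 2.

2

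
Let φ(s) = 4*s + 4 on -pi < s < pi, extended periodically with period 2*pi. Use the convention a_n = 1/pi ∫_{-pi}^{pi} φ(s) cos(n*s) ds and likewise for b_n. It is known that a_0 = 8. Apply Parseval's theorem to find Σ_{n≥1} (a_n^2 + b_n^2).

32*pi**2/3

Parseval: a_0^2/2 + Σ_{n≥1} (a_n^2+b_n^2) = 1/pi ∫_{-pi}^{pi} φ(s)^2 ds = 32 + 32*pi**2/3.
Subtract a_0^2/2 = 32: Σ (a_n^2+b_n^2) = 32*pi**2/3.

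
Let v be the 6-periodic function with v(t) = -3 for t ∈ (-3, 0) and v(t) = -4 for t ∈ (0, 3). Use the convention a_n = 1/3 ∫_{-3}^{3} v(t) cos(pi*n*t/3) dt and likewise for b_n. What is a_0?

-7

a_0 = 1/3 ∫_{-3}^{3} v(t) dt = 1/3 · (-21) = -7.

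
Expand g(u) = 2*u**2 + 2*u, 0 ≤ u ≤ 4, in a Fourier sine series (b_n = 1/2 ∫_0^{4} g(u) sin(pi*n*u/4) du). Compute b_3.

b_3 = 1/2 ∫_0^{4} (2*u**2 + 2*u) sin(3*pi*u/4) du.
Integrating by parts twice (tabular method), an antiderivative of (2*u**2 + 2*u) sin(3*pi*u/4) is -8*u**2*cos(3*pi*u/4)/(3*pi) + 64*u*sin(3*pi*u/4)/(9*pi**2) - 8*u*cos(3*pi*u/4)/(3*pi) + 32*sin(3*pi*u/4)/(9*pi**2) + 256*cos(3*pi*u/4)/(27*pi**3); evaluating from 0 to 4: ∫_{0}^{4} (2*u**2 + 2*u) sin(3*pi*u/4) du = (32*(-8 + 45*pi**2)/(27*pi**3)) - (256/(27*pi**3)) = 32*(-16 + 45*pi**2)/(27*pi**3).
Hence b_3 = (1/2)·(32*(-16 + 45*pi**2)/(27*pi**3)) = 16*(-16 + 45*pi**2)/(27*pi**3).

16*(-16 + 45*pi**2)/(27*pi**3)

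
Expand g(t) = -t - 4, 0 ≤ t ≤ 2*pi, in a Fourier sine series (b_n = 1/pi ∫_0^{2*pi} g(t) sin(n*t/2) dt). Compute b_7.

4*(-4 - pi)/(7*pi)

b_7 = 1/pi ∫_0^{2*pi} (-t - 4) sin(7*t/2) dt.
Integrating by parts (boundary term plus one more integral), an antiderivative of (-t - 4) sin(7*t/2) is 2*t*cos(7*t/2)/7 - 4*sin(7*t/2)/49 + 8*cos(7*t/2)/7; evaluating from 0 to 2*pi: ∫_{0}^{2*pi} (-t - 4) sin(7*t/2) dt = (-4*pi/7 - 8/7) - (8/7) = -16/7 - 4*pi/7.
Hence b_7 = (1/pi)·(-16/7 - 4*pi/7) = 4*(-4 - pi)/(7*pi).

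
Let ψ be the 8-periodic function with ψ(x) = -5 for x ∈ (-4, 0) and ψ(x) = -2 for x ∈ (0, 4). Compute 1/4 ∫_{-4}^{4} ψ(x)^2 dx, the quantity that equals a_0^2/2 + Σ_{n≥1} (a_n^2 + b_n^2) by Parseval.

29

1/4 ∫_{-4}^{4} ψ(x)^2 dx = 1/4 · (116) = 29.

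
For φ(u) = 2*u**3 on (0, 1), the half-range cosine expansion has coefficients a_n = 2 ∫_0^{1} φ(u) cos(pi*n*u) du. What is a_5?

12*(4 - 25*pi**2)/(625*pi**4)

a_5 = 2 ∫_0^{1} (2*u**3) cos(5*pi*u) du.
Integrating by parts three times (tabular method), an antiderivative of (2*u**3) cos(5*pi*u) is 2*u**3*sin(5*pi*u)/(5*pi) + 6*u**2*cos(5*pi*u)/(25*pi**2) - 12*u*sin(5*pi*u)/(125*pi**3) - 12*cos(5*pi*u)/(625*pi**4); evaluating from 0 to 1: ∫_{0}^{1} (2*u**3) cos(5*pi*u) du = (6*(2 - 25*pi**2)/(625*pi**4)) - (-12/(625*pi**4)) = 6*(4 - 25*pi**2)/(625*pi**4).
Hence a_5 = 2·(6*(4 - 25*pi**2)/(625*pi**4)) = 12*(4 - 25*pi**2)/(625*pi**4).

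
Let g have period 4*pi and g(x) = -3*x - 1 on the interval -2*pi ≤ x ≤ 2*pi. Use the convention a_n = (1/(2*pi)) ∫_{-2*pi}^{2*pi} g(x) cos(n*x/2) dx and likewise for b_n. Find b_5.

-12/5

b_5 = (1/(2*pi)) ∫_{-2*pi}^{2*pi} g(x) sin(5*x/2) dx.
Integrating by parts (boundary term plus one more integral), an antiderivative of (-3*x - 1) sin(5*x/2) is 6*x*cos(5*x/2)/5 - 12*sin(5*x/2)/25 + 2*cos(5*x/2)/5; evaluating from -2*pi to 2*pi: ∫_{-2*pi}^{2*pi} (-3*x - 1) sin(5*x/2) dx = (-12*pi/5 - 2/5) - (-2/5 + 12*pi/5) = -24*pi/5.
Hence b_5 = (1/(2*pi))·(-24*pi/5) = -12/5.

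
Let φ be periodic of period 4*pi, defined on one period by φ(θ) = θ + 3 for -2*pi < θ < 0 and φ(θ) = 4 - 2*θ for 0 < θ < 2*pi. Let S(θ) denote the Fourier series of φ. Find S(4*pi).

θ = 4*pi differs from θ = 0 by 1 full period(s), and the series is 4*pi-periodic.
At θ = 0 the one-sided limits are φ(0^-) = 3 and φ(0^+) = 4.
By Dirichlet's theorem the series converges to their average, [(3) + (4)]/2 = 7/2.

7/2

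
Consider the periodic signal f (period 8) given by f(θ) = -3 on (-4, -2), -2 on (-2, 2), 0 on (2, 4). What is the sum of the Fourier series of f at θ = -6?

-1

θ = -6 differs from θ = 2 by -1 full period(s), and the series is 8-periodic.
At θ = 2 the one-sided limits are f(2^-) = -2 and f(2^+) = 0.
By Dirichlet's theorem the series converges to their average, [(-2) + (0)]/2 = -1.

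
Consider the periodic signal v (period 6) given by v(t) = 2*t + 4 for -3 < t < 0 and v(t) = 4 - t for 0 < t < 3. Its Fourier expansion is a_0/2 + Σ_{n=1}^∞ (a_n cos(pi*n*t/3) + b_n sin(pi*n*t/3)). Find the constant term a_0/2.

a_0 = 1/3 ∫_{-3}^{3} v(t) dt = 1/3 · (21/2) = 7/2.
So the constant term a_0/2 = 7/4.

7/4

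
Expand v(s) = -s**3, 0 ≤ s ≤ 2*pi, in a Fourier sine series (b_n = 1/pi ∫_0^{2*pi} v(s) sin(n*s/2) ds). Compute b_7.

96/343 - 16*pi**2/7

b_7 = 1/pi ∫_0^{2*pi} (-s**3) sin(7*s/2) ds.
Integrating by parts three times (tabular method), an antiderivative of (-s**3) sin(7*s/2) is 2*s**3*cos(7*s/2)/7 - 12*s**2*sin(7*s/2)/49 - 48*s*cos(7*s/2)/343 + 96*sin(7*s/2)/2401; evaluating from 0 to 2*pi: ∫_{0}^{2*pi} (-s**3) sin(7*s/2) ds = (16*pi*(6 - 49*pi**2)/343) - (0) = 16*pi*(6 - 49*pi**2)/343.
Hence b_7 = (1/pi)·(16*pi*(6 - 49*pi**2)/343) = 96/343 - 16*pi**2/7.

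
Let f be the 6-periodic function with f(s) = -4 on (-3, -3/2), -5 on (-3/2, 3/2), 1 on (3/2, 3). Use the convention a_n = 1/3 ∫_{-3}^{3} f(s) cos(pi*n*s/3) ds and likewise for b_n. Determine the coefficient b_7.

5/(7*pi)

b_7 = 1/3 ∫_{-3}^{3} f(s) sin(7*pi*s/3) ds.
Split the integral at the breakpoints.
Directly, an antiderivative of (-4) sin(7*pi*s/3) is 12*cos(7*pi*s/3)/(7*pi); evaluating from -3 to -3/2: ∫_{-3}^{-3/2} (-4) sin(7*pi*s/3) ds = (0) - (-12/(7*pi)) = 12/(7*pi).
Directly, an antiderivative of (-5) sin(7*pi*s/3) is 15*cos(7*pi*s/3)/(7*pi); evaluating from -3/2 to 3/2: ∫_{-3/2}^{3/2} (-5) sin(7*pi*s/3) ds = (0) - (0) = 0.
Directly, an antiderivative of (1) sin(7*pi*s/3) is -3*cos(7*pi*s/3)/(7*pi); evaluating from 3/2 to 3: ∫_{3/2}^{3} (1) sin(7*pi*s/3) ds = (3/(7*pi)) - (0) = 3/(7*pi).
Summing the pieces and multiplying by (1/3) gives b_7 = 5/(7*pi).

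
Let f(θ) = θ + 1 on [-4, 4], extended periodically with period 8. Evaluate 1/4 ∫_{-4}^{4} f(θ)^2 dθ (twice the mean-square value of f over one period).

1/4 ∫_{-4}^{4} f(θ)^2 dθ = 1/4 · (152/3) = 38/3.

38/3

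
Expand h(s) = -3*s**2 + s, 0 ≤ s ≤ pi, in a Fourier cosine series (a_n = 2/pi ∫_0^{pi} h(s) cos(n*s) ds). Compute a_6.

-1/3

a_6 = 2/pi ∫_0^{pi} (-3*s**2 + s) cos(6*s) ds.
Integrating by parts twice (tabular method), an antiderivative of (-3*s**2 + s) cos(6*s) is -s**2*sin(6*s)/2 + s*sin(6*s)/6 - s*cos(6*s)/6 + sin(6*s)/36 + cos(6*s)/36; evaluating from 0 to pi: ∫_{0}^{pi} (-3*s**2 + s) cos(6*s) ds = (1/36 - pi/6) - (1/36) = -pi/6.
Hence a_6 = (2/pi)·(-pi/6) = -1/3.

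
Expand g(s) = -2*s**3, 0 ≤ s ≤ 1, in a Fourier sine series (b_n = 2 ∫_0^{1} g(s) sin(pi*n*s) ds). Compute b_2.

b_2 = 2 ∫_0^{1} (-2*s**3) sin(2*pi*s) ds.
Integrating by parts three times (tabular method), an antiderivative of (-2*s**3) sin(2*pi*s) is s**3*cos(2*pi*s)/pi - 3*s**2*sin(2*pi*s)/(2*pi**2) - 3*s*cos(2*pi*s)/(2*pi**3) + 3*sin(2*pi*s)/(4*pi**4); evaluating from 0 to 1: ∫_{0}^{1} (-2*s**3) sin(2*pi*s) ds = ((-3/2 + pi**2)/pi**3) - (0) = (-3/2 + pi**2)/pi**3.
Hence b_2 = 2·((-3/2 + pi**2)/pi**3) = -3/pi**3 + 2/pi.

-3/pi**3 + 2/pi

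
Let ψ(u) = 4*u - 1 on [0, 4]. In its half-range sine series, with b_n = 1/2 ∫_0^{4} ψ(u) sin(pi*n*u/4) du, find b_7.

b_7 = 1/2 ∫_0^{4} (4*u - 1) sin(7*pi*u/4) du.
Integrating by parts (boundary term plus one more integral), an antiderivative of (4*u - 1) sin(7*pi*u/4) is -16*u*cos(7*pi*u/4)/(7*pi) + 64*sin(7*pi*u/4)/(49*pi**2) + 4*cos(7*pi*u/4)/(7*pi); evaluating from 0 to 4: ∫_{0}^{4} (4*u - 1) sin(7*pi*u/4) du = (60/(7*pi)) - (4/(7*pi)) = 8/pi.
Hence b_7 = (1/2)·(8/pi) = 4/pi.

4/pi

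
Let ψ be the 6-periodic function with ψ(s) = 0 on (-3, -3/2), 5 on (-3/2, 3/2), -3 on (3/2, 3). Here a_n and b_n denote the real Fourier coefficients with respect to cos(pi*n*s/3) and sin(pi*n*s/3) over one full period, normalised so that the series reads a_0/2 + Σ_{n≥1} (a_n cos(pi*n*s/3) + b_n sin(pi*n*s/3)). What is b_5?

b_5 = 1/3 ∫_{-3}^{3} ψ(s) sin(5*pi*s/3) ds.
Split the integral at the breakpoints.
∫_{-3}^{-3/2} (0) sin(5*pi*s/3) ds = 0.
Directly, an antiderivative of (5) sin(5*pi*s/3) is -3*cos(5*pi*s/3)/pi; evaluating from -3/2 to 3/2: ∫_{-3/2}^{3/2} (5) sin(5*pi*s/3) ds = (0) - (0) = 0.
Directly, an antiderivative of (-3) sin(5*pi*s/3) is 9*cos(5*pi*s/3)/(5*pi); evaluating from 3/2 to 3: ∫_{3/2}^{3} (-3) sin(5*pi*s/3) ds = (-9/(5*pi)) - (0) = -9/(5*pi).
Summing the pieces and multiplying by (1/3) gives b_5 = -3/(5*pi).

-3/(5*pi)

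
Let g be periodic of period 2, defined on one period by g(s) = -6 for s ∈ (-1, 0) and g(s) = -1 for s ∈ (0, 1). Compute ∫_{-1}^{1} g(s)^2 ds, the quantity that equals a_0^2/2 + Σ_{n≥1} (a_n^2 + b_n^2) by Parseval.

∫_{-1}^{1} g(s)^2 ds = 37.

37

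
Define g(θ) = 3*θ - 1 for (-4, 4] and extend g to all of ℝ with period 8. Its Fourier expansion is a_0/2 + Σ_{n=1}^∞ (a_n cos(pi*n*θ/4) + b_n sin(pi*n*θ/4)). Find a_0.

a_0 = 1/4 ∫_{-4}^{4} g(θ) dθ = 1/4 · (-8) = -2.

-2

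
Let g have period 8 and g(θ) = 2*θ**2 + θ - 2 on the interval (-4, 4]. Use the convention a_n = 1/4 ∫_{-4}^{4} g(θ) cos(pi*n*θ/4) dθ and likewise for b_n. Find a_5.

-128/(25*pi**2)

a_5 = 1/4 ∫_{-4}^{4} g(θ) cos(5*pi*θ/4) dθ.
Integrating by parts twice (tabular method), an antiderivative of (2*θ**2 + θ - 2) cos(5*pi*θ/4) is 8*θ**2*sin(5*pi*θ/4)/(5*pi) + 4*θ*sin(5*pi*θ/4)/(5*pi) + 64*θ*cos(5*pi*θ/4)/(25*pi**2) - 8*sin(5*pi*θ/4)/(5*pi) - 256*sin(5*pi*θ/4)/(125*pi**3) + 16*cos(5*pi*θ/4)/(25*pi**2); evaluating from -4 to 4: ∫_{-4}^{4} (2*θ**2 + θ - 2) cos(5*pi*θ/4) dθ = (-272/(25*pi**2)) - (48/(5*pi**2)) = -512/(25*pi**2).
Hence a_5 = (1/4)·(-512/(25*pi**2)) = -128/(25*pi**2).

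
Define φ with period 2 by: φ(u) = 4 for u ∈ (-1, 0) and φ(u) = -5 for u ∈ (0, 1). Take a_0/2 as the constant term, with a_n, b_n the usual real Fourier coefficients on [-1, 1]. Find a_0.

-1

a_0 = ∫_{-1}^{1} φ(u) du = -1.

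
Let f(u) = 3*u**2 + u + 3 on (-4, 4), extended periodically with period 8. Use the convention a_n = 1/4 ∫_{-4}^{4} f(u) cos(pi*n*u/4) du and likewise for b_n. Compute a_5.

-192/(25*pi**2)

a_5 = 1/4 ∫_{-4}^{4} f(u) cos(5*pi*u/4) du.
Integrating by parts twice (tabular method), an antiderivative of (3*u**2 + u + 3) cos(5*pi*u/4) is 12*u**2*sin(5*pi*u/4)/(5*pi) + 4*u*sin(5*pi*u/4)/(5*pi) + 96*u*cos(5*pi*u/4)/(25*pi**2) - 384*sin(5*pi*u/4)/(125*pi**3) + 12*sin(5*pi*u/4)/(5*pi) + 16*cos(5*pi*u/4)/(25*pi**2); evaluating from -4 to 4: ∫_{-4}^{4} (3*u**2 + u + 3) cos(5*pi*u/4) du = (-16/pi**2) - (368/(25*pi**2)) = -768/(25*pi**2).
Hence a_5 = (1/4)·(-768/(25*pi**2)) = -192/(25*pi**2).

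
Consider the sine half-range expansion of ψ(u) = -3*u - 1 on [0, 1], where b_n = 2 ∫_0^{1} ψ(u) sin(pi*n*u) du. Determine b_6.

1/pi

b_6 = 2 ∫_0^{1} (-3*u - 1) sin(6*pi*u) du.
Integrating by parts (boundary term plus one more integral), an antiderivative of (-3*u - 1) sin(6*pi*u) is u*cos(6*pi*u)/(2*pi) - sin(6*pi*u)/(12*pi**2) + cos(6*pi*u)/(6*pi); evaluating from 0 to 1: ∫_{0}^{1} (-3*u - 1) sin(6*pi*u) du = (2/(3*pi)) - (1/(6*pi)) = 1/(2*pi).
Hence b_6 = 2·(1/(2*pi)) = 1/pi.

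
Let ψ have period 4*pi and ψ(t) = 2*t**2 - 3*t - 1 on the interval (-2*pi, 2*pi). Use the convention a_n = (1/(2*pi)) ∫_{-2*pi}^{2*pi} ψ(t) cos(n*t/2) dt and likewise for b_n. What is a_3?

a_3 = (1/(2*pi)) ∫_{-2*pi}^{2*pi} ψ(t) cos(3*t/2) dt.
Integrating by parts twice (tabular method), an antiderivative of (2*t**2 - 3*t - 1) cos(3*t/2) is 4*t**2*sin(3*t/2)/3 - 2*t*sin(3*t/2) + 16*t*cos(3*t/2)/9 - 50*sin(3*t/2)/27 - 4*cos(3*t/2)/3; evaluating from -2*pi to 2*pi: ∫_{-2*pi}^{2*pi} (2*t**2 - 3*t - 1) cos(3*t/2) dt = (4/3 - 32*pi/9) - (4/3 + 32*pi/9) = -64*pi/9.
Hence a_3 = (1/(2*pi))·(-64*pi/9) = -32/9.

-32/9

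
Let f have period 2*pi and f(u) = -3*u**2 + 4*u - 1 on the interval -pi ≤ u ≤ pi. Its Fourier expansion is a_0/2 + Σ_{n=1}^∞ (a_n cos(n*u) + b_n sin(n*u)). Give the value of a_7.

a_7 = 1/pi ∫_{-pi}^{pi} f(u) cos(7*u) du.
Integrating by parts twice (tabular method), an antiderivative of (-3*u**2 + 4*u - 1) cos(7*u) is -3*u**2*sin(7*u)/7 + 4*u*sin(7*u)/7 - 6*u*cos(7*u)/49 - 43*sin(7*u)/343 + 4*cos(7*u)/49; evaluating from -pi to pi: ∫_{-pi}^{pi} (-3*u**2 + 4*u - 1) cos(7*u) du = (-4/49 + 6*pi/49) - (-6*pi/49 - 4/49) = 12*pi/49.
Hence a_7 = (1/pi)·(12*pi/49) = 12/49.

12/49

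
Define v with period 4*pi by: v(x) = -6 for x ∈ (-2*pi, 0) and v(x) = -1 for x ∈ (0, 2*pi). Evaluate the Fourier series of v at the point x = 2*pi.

-7/2

At x = 2*pi the one-sided limits are v(2*pi^-) = -1 and v(2*pi^+) = -6.
By Dirichlet's theorem the series converges to their average, [(-1) + (-6)]/2 = -7/2.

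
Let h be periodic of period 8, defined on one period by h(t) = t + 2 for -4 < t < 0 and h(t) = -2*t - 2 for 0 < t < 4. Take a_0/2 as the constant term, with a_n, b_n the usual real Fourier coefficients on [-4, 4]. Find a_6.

0

a_6 = 1/4 ∫_{-4}^{4} h(t) cos(3*pi*t/2) dt.
Split the integral at the breakpoints.
Integrating by parts (boundary term plus one more integral), an antiderivative of (t + 2) cos(3*pi*t/2) is 2*t*sin(3*pi*t/2)/(3*pi) + 4*sin(3*pi*t/2)/(3*pi) + 4*cos(3*pi*t/2)/(9*pi**2); evaluating from -4 to 0: ∫_{-4}^{0} (t + 2) cos(3*pi*t/2) dt = (4/(9*pi**2)) - (4/(9*pi**2)) = 0.
Integrating by parts (boundary term plus one more integral), an antiderivative of (-2*t - 2) cos(3*pi*t/2) is -4*t*sin(3*pi*t/2)/(3*pi) - 4*sin(3*pi*t/2)/(3*pi) - 8*cos(3*pi*t/2)/(9*pi**2); evaluating from 0 to 4: ∫_{0}^{4} (-2*t - 2) cos(3*pi*t/2) dt = (-8/(9*pi**2)) - (-8/(9*pi**2)) = 0.
Summing the pieces and multiplying by (1/4) gives a_6 = 0.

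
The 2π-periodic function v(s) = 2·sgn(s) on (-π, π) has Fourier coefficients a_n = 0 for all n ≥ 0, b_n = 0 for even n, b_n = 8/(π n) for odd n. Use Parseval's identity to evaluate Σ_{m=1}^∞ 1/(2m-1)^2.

pi**2/8

Parseval: Σ b_n^2 = (1/π) ∫_{-π}^{π} v(s)^2 ds = 8.
Only odd n contribute, with b_n^2 = 64/(π^2 n^2), so Σ_{m≥1} 1/(2m-1)^2 = π^2·(8)/64 = pi**2/8.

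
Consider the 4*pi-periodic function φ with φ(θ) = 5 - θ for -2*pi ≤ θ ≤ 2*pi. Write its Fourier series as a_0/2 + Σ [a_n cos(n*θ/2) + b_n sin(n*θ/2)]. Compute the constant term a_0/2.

5

a_0 = (1/(2*pi)) ∫_{-2*pi}^{2*pi} φ(θ) dθ = (1/(2*pi)) · (20*pi) = 10.
So the constant term a_0/2 = 5.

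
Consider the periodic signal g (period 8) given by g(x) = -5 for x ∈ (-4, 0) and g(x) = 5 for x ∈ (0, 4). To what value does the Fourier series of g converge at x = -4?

At x = -4 the one-sided limits are g(-4^-) = 5 and g(-4^+) = -5.
By Dirichlet's theorem the series converges to their average, [(5) + (-5)]/2 = 0.

0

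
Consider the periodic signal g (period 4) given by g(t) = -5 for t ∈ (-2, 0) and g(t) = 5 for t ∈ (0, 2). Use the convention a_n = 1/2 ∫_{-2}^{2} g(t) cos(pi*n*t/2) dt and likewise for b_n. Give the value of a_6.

0

a_6 = 1/2 ∫_{-2}^{2} g(t) cos(3*pi*t) dt.
g is odd and cos(3*pi*t) is even, so the integrand is odd over a symmetric interval and the integral vanishes.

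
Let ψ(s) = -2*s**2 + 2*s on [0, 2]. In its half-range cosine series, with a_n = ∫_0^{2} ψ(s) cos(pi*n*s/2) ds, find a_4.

a_4 = ∫_0^{2} (-2*s**2 + 2*s) cos(2*pi*s) ds.
Integrating by parts twice (tabular method), an antiderivative of (-2*s**2 + 2*s) cos(2*pi*s) is -s**2*sin(2*pi*s)/pi + s*sin(2*pi*s)/pi - s*cos(2*pi*s)/pi**2 + sin(2*pi*s)/(2*pi**3) + cos(2*pi*s)/(2*pi**2); evaluating from 0 to 2: ∫_{0}^{2} (-2*s**2 + 2*s) cos(2*pi*s) ds = (-3/(2*pi**2)) - (1/(2*pi**2)) = -2/pi**2.
Hence a_4 = -2/pi**2.

-2/pi**2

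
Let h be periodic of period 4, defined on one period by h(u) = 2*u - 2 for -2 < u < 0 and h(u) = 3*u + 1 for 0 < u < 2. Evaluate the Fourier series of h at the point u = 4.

u = 4 differs from u = 0 by 1 full period(s), and the series is 4-periodic.
At u = 0 the one-sided limits are h(0^-) = -2 and h(0^+) = 1.
By Dirichlet's theorem the series converges to their average, [(-2) + (1)]/2 = -1/2.

-1/2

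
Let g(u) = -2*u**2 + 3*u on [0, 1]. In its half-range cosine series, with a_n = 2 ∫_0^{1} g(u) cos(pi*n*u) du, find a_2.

-2/pi**2

a_2 = 2 ∫_0^{1} (-2*u**2 + 3*u) cos(2*pi*u) du.
Integrating by parts twice (tabular method), an antiderivative of (-2*u**2 + 3*u) cos(2*pi*u) is -u**2*sin(2*pi*u)/pi + 3*u*sin(2*pi*u)/(2*pi) - u*cos(2*pi*u)/pi**2 + sin(2*pi*u)/(2*pi**3) + 3*cos(2*pi*u)/(4*pi**2); evaluating from 0 to 1: ∫_{0}^{1} (-2*u**2 + 3*u) cos(2*pi*u) du = (-1/(4*pi**2)) - (3/(4*pi**2)) = -1/pi**2.
Hence a_2 = 2·(-1/pi**2) = -2/pi**2.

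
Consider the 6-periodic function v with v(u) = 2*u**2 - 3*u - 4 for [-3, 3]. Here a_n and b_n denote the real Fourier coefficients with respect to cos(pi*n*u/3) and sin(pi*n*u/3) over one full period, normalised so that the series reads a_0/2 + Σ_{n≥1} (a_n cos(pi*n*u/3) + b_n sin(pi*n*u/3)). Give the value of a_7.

a_7 = 1/3 ∫_{-3}^{3} v(u) cos(7*pi*u/3) du.
Integrating by parts twice (tabular method), an antiderivative of (2*u**2 - 3*u - 4) cos(7*pi*u/3) is 6*u**2*sin(7*pi*u/3)/(7*pi) - 9*u*sin(7*pi*u/3)/(7*pi) + 36*u*cos(7*pi*u/3)/(49*pi**2) - 12*sin(7*pi*u/3)/(7*pi) - 108*sin(7*pi*u/3)/(343*pi**3) - 27*cos(7*pi*u/3)/(49*pi**2); evaluating from -3 to 3: ∫_{-3}^{3} (2*u**2 - 3*u - 4) cos(7*pi*u/3) du = (-81/(49*pi**2)) - (135/(49*pi**2)) = -216/(49*pi**2).
Hence a_7 = (1/3)·(-216/(49*pi**2)) = -72/(49*pi**2).

-72/(49*pi**2)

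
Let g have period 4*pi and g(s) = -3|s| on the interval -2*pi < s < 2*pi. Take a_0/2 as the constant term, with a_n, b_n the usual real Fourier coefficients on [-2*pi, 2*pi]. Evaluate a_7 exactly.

a_7 = (1/(2*pi)) ∫_{-2*pi}^{2*pi} g(s) cos(7*s/2) ds.
g is even and cos(7*s/2) is even, so the integrand is even and a_7 = 1/pi ∫_0^{2*pi} g(s) cos(7*s/2) ds.
Integrating by parts (boundary term plus one more integral), an antiderivative of (-3*s) cos(7*s/2) is -6*s*sin(7*s/2)/7 - 12*cos(7*s/2)/49; evaluating from 0 to 2*pi: ∫_{0}^{2*pi} (-3*s) cos(7*s/2) ds = (12/49) - (-12/49) = 24/49.
Hence a_7 = (1/pi)·(24/49) = 24/(49*pi).

24/(49*pi)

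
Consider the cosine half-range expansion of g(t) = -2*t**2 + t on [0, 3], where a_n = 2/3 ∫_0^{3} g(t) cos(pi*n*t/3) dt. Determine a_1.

a_1 = 2/3 ∫_0^{3} (-2*t**2 + t) cos(pi*t/3) dt.
Integrating by parts twice (tabular method), an antiderivative of (-2*t**2 + t) cos(pi*t/3) is -6*t**2*sin(pi*t/3)/pi + 3*t*sin(pi*t/3)/pi - 36*t*cos(pi*t/3)/pi**2 + 108*sin(pi*t/3)/pi**3 + 9*cos(pi*t/3)/pi**2; evaluating from 0 to 3: ∫_{0}^{3} (-2*t**2 + t) cos(pi*t/3) dt = (99/pi**2) - (9/pi**2) = 90/pi**2.
Hence a_1 = (2/3)·(90/pi**2) = 60/pi**2.

60/pi**2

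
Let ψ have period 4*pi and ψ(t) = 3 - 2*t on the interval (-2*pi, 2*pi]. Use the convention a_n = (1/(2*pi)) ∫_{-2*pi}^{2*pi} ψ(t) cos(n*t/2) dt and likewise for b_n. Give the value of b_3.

-8/3

b_3 = (1/(2*pi)) ∫_{-2*pi}^{2*pi} ψ(t) sin(3*t/2) dt.
Integrating by parts (boundary term plus one more integral), an antiderivative of (3 - 2*t) sin(3*t/2) is 4*t*cos(3*t/2)/3 - 8*sin(3*t/2)/9 - 2*cos(3*t/2); evaluating from -2*pi to 2*pi: ∫_{-2*pi}^{2*pi} (3 - 2*t) sin(3*t/2) dt = (2 - 8*pi/3) - (2 + 8*pi/3) = -16*pi/3.
Hence b_3 = (1/(2*pi))·(-16*pi/3) = -8/3.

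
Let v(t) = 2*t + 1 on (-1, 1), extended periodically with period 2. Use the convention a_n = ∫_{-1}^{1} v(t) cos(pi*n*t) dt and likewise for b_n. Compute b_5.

4/(5*pi)

b_5 = ∫_{-1}^{1} v(t) sin(5*pi*t) dt.
Integrating by parts (boundary term plus one more integral), an antiderivative of (2*t + 1) sin(5*pi*t) is -2*t*cos(5*pi*t)/(5*pi) + 2*sin(5*pi*t)/(25*pi**2) - cos(5*pi*t)/(5*pi); evaluating from -1 to 1: ∫_{-1}^{1} (2*t + 1) sin(5*pi*t) dt = (3/(5*pi)) - (-1/(5*pi)) = 4/(5*pi).
Hence b_5 = 4/(5*pi).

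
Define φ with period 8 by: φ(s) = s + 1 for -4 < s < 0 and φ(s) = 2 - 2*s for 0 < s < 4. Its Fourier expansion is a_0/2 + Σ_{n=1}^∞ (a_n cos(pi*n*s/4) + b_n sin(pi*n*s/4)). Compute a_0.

-3

a_0 = 1/4 ∫_{-4}^{4} φ(s) ds = 1/4 · (-12) = -3.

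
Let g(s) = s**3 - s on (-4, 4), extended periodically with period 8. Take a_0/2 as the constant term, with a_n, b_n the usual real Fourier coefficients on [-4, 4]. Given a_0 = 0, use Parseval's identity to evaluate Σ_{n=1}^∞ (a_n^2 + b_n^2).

Parseval: a_0^2/2 + Σ_{n≥1} (a_n^2+b_n^2) = 1/4 ∫_{-4}^{4} g(s)^2 ds = 102496/105.
Subtract a_0^2/2 = 0: Σ (a_n^2+b_n^2) = 102496/105.

102496/105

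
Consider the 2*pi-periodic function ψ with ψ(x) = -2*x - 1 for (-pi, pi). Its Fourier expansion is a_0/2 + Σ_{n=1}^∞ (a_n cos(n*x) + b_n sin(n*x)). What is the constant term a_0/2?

-1

a_0 = 1/pi ∫_{-pi}^{pi} ψ(x) dx = 1/pi · (-2*pi) = -2.
So the constant term a_0/2 = -1.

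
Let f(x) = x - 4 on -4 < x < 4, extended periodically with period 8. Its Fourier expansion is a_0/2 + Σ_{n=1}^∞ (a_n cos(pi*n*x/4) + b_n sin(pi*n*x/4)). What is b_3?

b_3 = 1/4 ∫_{-4}^{4} f(x) sin(3*pi*x/4) dx.
Integrating by parts (boundary term plus one more integral), an antiderivative of (x - 4) sin(3*pi*x/4) is -4*x*cos(3*pi*x/4)/(3*pi) + 16*sin(3*pi*x/4)/(9*pi**2) + 16*cos(3*pi*x/4)/(3*pi); evaluating from -4 to 4: ∫_{-4}^{4} (x - 4) sin(3*pi*x/4) dx = (0) - (-32/(3*pi)) = 32/(3*pi).
Hence b_3 = (1/4)·(32/(3*pi)) = 8/(3*pi).

8/(3*pi)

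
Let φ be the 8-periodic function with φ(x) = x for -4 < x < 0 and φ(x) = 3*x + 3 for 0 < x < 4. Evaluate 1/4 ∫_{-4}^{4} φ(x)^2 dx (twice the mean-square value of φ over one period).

1/4 ∫_{-4}^{4} φ(x)^2 dx = 1/4 · (1180/3) = 295/3.

295/3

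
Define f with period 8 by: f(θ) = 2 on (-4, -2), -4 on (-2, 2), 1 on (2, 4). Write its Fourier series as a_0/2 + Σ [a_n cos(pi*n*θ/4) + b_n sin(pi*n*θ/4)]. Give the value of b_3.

b_3 = 1/4 ∫_{-4}^{4} f(θ) sin(3*pi*θ/4) dθ.
Split the integral at the breakpoints.
Directly, an antiderivative of (2) sin(3*pi*θ/4) is -8*cos(3*pi*θ/4)/(3*pi); evaluating from -4 to -2: ∫_{-4}^{-2} (2) sin(3*pi*θ/4) dθ = (0) - (8/(3*pi)) = -8/(3*pi).
Directly, an antiderivative of (-4) sin(3*pi*θ/4) is 16*cos(3*pi*θ/4)/(3*pi); evaluating from -2 to 2: ∫_{-2}^{2} (-4) sin(3*pi*θ/4) dθ = (0) - (0) = 0.
Directly, an antiderivative of (1) sin(3*pi*θ/4) is -4*cos(3*pi*θ/4)/(3*pi); evaluating from 2 to 4: ∫_{2}^{4} (1) sin(3*pi*θ/4) dθ = (4/(3*pi)) - (0) = 4/(3*pi).
Summing the pieces and multiplying by (1/4) gives b_3 = -1/(3*pi).

-1/(3*pi)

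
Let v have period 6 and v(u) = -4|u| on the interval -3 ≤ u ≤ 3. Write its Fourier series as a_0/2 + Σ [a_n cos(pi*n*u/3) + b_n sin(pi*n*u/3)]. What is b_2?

0

b_2 = 1/3 ∫_{-3}^{3} v(u) sin(2*pi*u/3) du.
v is even and sin(2*pi*u/3) is odd, so the integrand is odd over a symmetric interval and the integral vanishes.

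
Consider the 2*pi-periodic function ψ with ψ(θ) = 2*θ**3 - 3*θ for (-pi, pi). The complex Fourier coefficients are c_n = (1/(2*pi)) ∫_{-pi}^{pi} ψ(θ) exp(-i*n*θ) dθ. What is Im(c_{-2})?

3 - pi**2

Since ψ is real-valued, Im(c_{-2}) = -(1/(2*pi)) ∫_{-pi}^{pi} ψ(θ) sin(-2*θ) dθ = b_{2}/2.
ψ is odd and sin(-2*θ) is odd, so the integrand is even: ∫_{-pi}^{pi} ψ(θ) sin(-2*θ) dθ = 2∫_0^{pi} ψ(θ) sin(-2*θ) dθ.
Integrating by parts three times (tabular method), an antiderivative of (2*θ**3 - 3*θ) sin(-2*θ) is θ**3*cos(2*θ) - 3*θ**2*sin(2*θ)/2 - 3*θ*cos(2*θ) + 3*sin(2*θ)/2; evaluating from 0 to pi: ∫_{0}^{pi} (2*θ**3 - 3*θ) sin(-2*θ) dθ = (pi*(-3 + pi**2)) - (0) = pi*(-3 + pi**2).
So ∫_{-pi}^{pi} ψ(θ) sin(-2*θ) dθ = 2*pi*(-3 + pi**2).
Hence Im(c_{-2}) = (-1/(2*pi))·(2*pi*(-3 + pi**2)) = 3 - pi**2.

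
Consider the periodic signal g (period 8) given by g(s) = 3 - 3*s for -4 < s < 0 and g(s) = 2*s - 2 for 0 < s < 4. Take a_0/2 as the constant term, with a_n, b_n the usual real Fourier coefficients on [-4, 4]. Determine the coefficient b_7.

b_7 = 1/4 ∫_{-4}^{4} g(s) sin(7*pi*s/4) ds.
Split the integral at the breakpoints.
Integrating by parts (boundary term plus one more integral), an antiderivative of (3 - 3*s) sin(7*pi*s/4) is 12*s*cos(7*pi*s/4)/(7*pi) - 48*sin(7*pi*s/4)/(49*pi**2) - 12*cos(7*pi*s/4)/(7*pi); evaluating from -4 to 0: ∫_{-4}^{0} (3 - 3*s) sin(7*pi*s/4) ds = (-12/(7*pi)) - (60/(7*pi)) = -72/(7*pi).
Integrating by parts (boundary term plus one more integral), an antiderivative of (2*s - 2) sin(7*pi*s/4) is -8*s*cos(7*pi*s/4)/(7*pi) + 32*sin(7*pi*s/4)/(49*pi**2) + 8*cos(7*pi*s/4)/(7*pi); evaluating from 0 to 4: ∫_{0}^{4} (2*s - 2) sin(7*pi*s/4) ds = (24/(7*pi)) - (8/(7*pi)) = 16/(7*pi).
Summing the pieces and multiplying by (1/4) gives b_7 = -2/pi.

-2/pi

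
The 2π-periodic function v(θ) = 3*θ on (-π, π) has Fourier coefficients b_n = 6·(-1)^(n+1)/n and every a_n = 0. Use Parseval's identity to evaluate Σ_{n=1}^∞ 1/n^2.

Parseval: Σ b_n^2 = (1/π) ∫_{-π}^{π} v(θ)^2 dθ = 6*pi**2.
Σ b_n^2 = Σ 36/n^2, so Σ 1/n^2 = (6*pi**2)/36 = pi**2/6.

pi**2/6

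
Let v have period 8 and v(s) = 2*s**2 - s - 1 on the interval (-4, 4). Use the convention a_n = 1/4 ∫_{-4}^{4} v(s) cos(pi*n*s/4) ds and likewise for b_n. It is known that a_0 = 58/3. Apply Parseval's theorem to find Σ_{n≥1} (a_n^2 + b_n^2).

8672/45

Parseval: a_0^2/2 + Σ_{n≥1} (a_n^2+b_n^2) = 1/4 ∫_{-4}^{4} v(s)^2 ds = 1898/5.
Subtract a_0^2/2 = 1682/9: Σ (a_n^2+b_n^2) = 8672/45.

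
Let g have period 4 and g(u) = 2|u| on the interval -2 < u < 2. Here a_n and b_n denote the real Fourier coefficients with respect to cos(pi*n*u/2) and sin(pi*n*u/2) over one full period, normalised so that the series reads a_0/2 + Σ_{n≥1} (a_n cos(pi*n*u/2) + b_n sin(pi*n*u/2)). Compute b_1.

b_1 = 1/2 ∫_{-2}^{2} g(u) sin(pi*u/2) du.
g is even and sin(pi*u/2) is odd, so the integrand is odd over a symmetric interval and the integral vanishes.

0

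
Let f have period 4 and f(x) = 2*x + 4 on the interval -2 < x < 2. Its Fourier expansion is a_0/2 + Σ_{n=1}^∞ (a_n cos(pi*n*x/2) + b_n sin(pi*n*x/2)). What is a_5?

0

a_5 = 1/2 ∫_{-2}^{2} f(x) cos(5*pi*x/2) dx.
Integrating by parts (boundary term plus one more integral), an antiderivative of (2*x + 4) cos(5*pi*x/2) is 4*x*sin(5*pi*x/2)/(5*pi) + 8*sin(5*pi*x/2)/(5*pi) + 8*cos(5*pi*x/2)/(25*pi**2); evaluating from -2 to 2: ∫_{-2}^{2} (2*x + 4) cos(5*pi*x/2) dx = (-8/(25*pi**2)) - (-8/(25*pi**2)) = 0.
Hence a_5 = (1/2)·(0) = 0.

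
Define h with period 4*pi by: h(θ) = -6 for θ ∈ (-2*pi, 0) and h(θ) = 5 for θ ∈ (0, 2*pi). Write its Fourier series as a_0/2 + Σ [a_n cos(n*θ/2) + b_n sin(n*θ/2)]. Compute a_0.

a_0 = (1/(2*pi)) ∫_{-2*pi}^{2*pi} h(θ) dθ = (1/(2*pi)) · (-2*pi) = -1.

-1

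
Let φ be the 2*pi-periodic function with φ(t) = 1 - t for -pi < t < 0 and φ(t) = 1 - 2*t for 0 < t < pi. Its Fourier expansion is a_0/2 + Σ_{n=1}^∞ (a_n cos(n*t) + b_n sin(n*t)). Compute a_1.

2/pi

a_1 = 1/pi ∫_{-pi}^{pi} φ(t) cos(t) dt.
Split the integral at the breakpoints.
Integrating by parts (boundary term plus one more integral), an antiderivative of (1 - t) cos(t) is -t*sin(t) + sin(t) - cos(t); evaluating from -pi to 0: ∫_{-pi}^{0} (1 - t) cos(t) dt = (-1) - (1) = -2.
Integrating by parts (boundary term plus one more integral), an antiderivative of (1 - 2*t) cos(t) is -2*t*sin(t) + sin(t) - 2*cos(t); evaluating from 0 to pi: ∫_{0}^{pi} (1 - 2*t) cos(t) dt = (2) - (-2) = 4.
Summing the pieces and multiplying by (1/pi) gives a_1 = 2/pi.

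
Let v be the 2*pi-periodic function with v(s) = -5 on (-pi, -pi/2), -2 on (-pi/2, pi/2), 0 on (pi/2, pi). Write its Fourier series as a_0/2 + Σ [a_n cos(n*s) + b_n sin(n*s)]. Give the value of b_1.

b_1 = 1/pi ∫_{-pi}^{pi} v(s) sin(s) ds.
Split the integral at the breakpoints.
Directly, an antiderivative of (-5) sin(s) is 5*cos(s); evaluating from -pi to -pi/2: ∫_{-pi}^{-pi/2} (-5) sin(s) ds = (0) - (-5) = 5.
Directly, an antiderivative of (-2) sin(s) is 2*cos(s); evaluating from -pi/2 to pi/2: ∫_{-pi/2}^{pi/2} (-2) sin(s) ds = (0) - (0) = 0.
∫_{pi/2}^{pi} (0) sin(s) ds = 0.
Summing the pieces and multiplying by (1/pi) gives b_1 = 5/pi.

5/pi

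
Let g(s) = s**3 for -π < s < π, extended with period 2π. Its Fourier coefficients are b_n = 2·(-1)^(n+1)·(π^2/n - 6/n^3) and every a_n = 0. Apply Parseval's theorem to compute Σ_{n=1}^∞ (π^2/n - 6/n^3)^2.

pi**6/14

Parseval: Σ b_n^2 = (1/π) ∫_{-π}^{π} g(s)^2 ds = 2*pi**6/7.
b_n^2 = 4·(π^2/n - 6/n^3)^2, so the sum equals (2*pi**6/7)/4 = pi**6/14.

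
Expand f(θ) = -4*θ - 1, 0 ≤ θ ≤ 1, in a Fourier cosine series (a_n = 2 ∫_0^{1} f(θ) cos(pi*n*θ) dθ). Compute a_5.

a_5 = 2 ∫_0^{1} (-4*θ - 1) cos(5*pi*θ) dθ.
Integrating by parts (boundary term plus one more integral), an antiderivative of (-4*θ - 1) cos(5*pi*θ) is -4*θ*sin(5*pi*θ)/(5*pi) - sin(5*pi*θ)/(5*pi) - 4*cos(5*pi*θ)/(25*pi**2); evaluating from 0 to 1: ∫_{0}^{1} (-4*θ - 1) cos(5*pi*θ) dθ = (4/(25*pi**2)) - (-4/(25*pi**2)) = 8/(25*pi**2).
Hence a_5 = 2·(8/(25*pi**2)) = 16/(25*pi**2).

16/(25*pi**2)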